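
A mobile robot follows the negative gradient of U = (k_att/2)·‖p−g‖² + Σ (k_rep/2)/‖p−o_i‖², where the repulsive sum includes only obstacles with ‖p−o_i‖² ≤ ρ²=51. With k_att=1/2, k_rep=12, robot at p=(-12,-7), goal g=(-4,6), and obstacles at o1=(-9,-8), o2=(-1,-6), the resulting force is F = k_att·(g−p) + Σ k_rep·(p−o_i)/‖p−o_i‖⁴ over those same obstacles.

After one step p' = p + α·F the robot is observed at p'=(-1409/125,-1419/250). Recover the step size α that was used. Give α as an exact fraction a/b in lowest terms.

α = 1/5

F_att = 1/2·(g−p) = 1/2·(8,13) = (4.0000,6.5000)
o1: d²=10 ≤ ρ²=51; F_rep = 12·(-3,1)/10² = (-0.3600,0.1200)
o2: d²=122 > ρ²=51 → inactive
F = F_att + ΣF_rep = (3.6400,6.6200)
Δp = p'−p = (0.7280,1.3240); α = Δx/Fx = (91/125) / (91/25) = 1/5
check: Δy/Fy = (331/250) / (331/50) = 1/5 ✓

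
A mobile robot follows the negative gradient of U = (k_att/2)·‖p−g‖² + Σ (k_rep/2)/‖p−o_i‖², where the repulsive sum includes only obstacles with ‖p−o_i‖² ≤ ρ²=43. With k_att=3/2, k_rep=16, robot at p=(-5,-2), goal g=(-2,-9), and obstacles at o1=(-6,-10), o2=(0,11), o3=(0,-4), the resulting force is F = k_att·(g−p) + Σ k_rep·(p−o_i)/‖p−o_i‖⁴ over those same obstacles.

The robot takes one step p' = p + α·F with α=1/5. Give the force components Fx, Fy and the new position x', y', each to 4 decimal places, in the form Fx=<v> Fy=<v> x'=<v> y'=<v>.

Fx=4.4049 Fy=-10.4620 x'=-4.1190 y'=-4.0924

F_att = 3/2·(g−p) = 3/2·(3,-7) = (4.5000,-10.5000)
o1: d²=65 > ρ²=43 → inactive
o2: d²=194 > ρ²=43 → inactive
o3: d²=29 ≤ ρ²=43; F_rep = 16·(-5,2)/29² = (-0.0951,0.0380)
F = F_att + ΣF_rep = (4.4049,-10.4620)
p' = p + 1/5·F = (-4.1190,-4.0924)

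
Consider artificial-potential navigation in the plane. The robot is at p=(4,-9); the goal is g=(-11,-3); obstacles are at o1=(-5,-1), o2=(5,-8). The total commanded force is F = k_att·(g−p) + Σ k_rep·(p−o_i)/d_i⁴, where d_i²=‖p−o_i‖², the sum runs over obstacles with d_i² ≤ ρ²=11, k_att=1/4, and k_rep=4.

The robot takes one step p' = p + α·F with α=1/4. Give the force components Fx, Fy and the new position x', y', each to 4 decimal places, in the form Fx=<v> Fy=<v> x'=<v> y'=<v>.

F_att = 1/4·(g−p) = 1/4·(-15,6) = (-3.7500,1.5000)
o1: d²=145 > ρ²=11 → inactive
o2: d²=2 ≤ ρ²=11; F_rep = 4·(-1,-1)/2² = (-1.0000,-1.0000)
F = F_att + ΣF_rep = (-4.7500,0.5000)
p' = p + 1/4·F = (2.8125,-8.8750)

Fx=-4.7500 Fy=0.5000 x'=2.8125 y'=-8.8750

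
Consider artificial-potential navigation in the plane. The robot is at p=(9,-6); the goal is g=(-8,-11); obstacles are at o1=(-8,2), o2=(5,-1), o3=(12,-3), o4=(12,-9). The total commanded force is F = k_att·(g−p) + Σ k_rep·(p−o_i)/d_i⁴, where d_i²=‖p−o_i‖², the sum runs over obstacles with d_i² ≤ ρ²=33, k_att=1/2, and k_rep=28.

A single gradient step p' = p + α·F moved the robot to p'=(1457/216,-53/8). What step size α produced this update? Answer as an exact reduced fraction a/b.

F_att = 1/2·(g−p) = 1/2·(-17,-5) = (-8.5000,-2.5000)
o1: d²=353 > ρ²=33 → inactive
o2: d²=41 > ρ²=33 → inactive
o3: d²=18 ≤ ρ²=33; F_rep = 28·(-3,-3)/18² = (-0.2593,-0.2593)
o4: d²=18 ≤ ρ²=33; F_rep = 28·(-3,3)/18² = (-0.2593,0.2593)
F = F_att + ΣF_rep = (-9.0185,-2.5000)
Δp = p'−p = (-2.2546,-0.6250); α = Δx/Fx = (-487/216) / (-487/54) = 1/4
check: Δy/Fy = (-5/8) / (-5/2) = 1/4 ✓

α = 1/4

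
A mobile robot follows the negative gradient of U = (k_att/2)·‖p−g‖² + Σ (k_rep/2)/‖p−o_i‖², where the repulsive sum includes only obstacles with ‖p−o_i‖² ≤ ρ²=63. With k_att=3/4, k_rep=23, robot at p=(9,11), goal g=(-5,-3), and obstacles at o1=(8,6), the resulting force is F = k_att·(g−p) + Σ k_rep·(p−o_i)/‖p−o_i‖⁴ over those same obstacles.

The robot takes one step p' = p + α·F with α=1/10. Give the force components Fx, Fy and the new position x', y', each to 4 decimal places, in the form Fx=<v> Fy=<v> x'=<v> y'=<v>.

Fx=-10.4660 Fy=-10.3299 x'=7.9534 y'=9.9670

F_att = 3/4·(g−p) = 3/4·(-14,-14) = (-10.5000,-10.5000)
o1: d²=26 ≤ ρ²=63; F_rep = 23·(1,5)/26² = (0.0340,0.1701)
F = F_att + ΣF_rep = (-10.4660,-10.3299)
p' = p + 1/10·F = (7.9534,9.9670)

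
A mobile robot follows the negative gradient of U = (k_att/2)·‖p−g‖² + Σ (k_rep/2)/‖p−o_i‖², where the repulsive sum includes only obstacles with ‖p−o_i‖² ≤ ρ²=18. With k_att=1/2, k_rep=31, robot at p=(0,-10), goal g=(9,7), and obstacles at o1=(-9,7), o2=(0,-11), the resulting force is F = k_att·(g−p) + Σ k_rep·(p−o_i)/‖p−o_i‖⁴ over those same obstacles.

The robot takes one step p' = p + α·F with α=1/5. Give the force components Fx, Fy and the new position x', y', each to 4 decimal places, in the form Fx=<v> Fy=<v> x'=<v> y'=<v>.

Fx=4.5000 Fy=39.5000 x'=0.9000 y'=-2.1000

F_att = 1/2·(g−p) = 1/2·(9,17) = (4.5000,8.5000)
o1: d²=370 > ρ²=18 → inactive
o2: d²=1 ≤ ρ²=18; F_rep = 31·(0,1)/1² = (0.0000,31.0000)
F = F_att + ΣF_rep = (4.5000,39.5000)
p' = p + 1/5·F = (0.9000,-2.1000)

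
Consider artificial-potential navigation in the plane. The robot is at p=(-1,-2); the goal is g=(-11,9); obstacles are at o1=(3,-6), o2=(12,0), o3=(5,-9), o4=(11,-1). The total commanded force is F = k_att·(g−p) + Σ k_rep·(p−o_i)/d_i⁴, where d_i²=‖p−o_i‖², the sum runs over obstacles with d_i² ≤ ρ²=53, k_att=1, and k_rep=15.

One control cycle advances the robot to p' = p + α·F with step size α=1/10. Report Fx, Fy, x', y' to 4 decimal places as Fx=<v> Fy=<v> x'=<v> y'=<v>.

F_att = 1·(g−p) = 1·(-10,11) = (-10.0000,11.0000)
o1: d²=32 ≤ ρ²=53; F_rep = 15·(-4,4)/32² = (-0.0586,0.0586)
o2: d²=173 > ρ²=53 → inactive
o3: d²=85 > ρ²=53 → inactive
o4: d²=145 > ρ²=53 → inactive
F = F_att + ΣF_rep = (-10.0586,11.0586)
p' = p + 1/10·F = (-2.0059,-0.8941)

Fx=-10.0586 Fy=11.0586 x'=-2.0059 y'=-0.8941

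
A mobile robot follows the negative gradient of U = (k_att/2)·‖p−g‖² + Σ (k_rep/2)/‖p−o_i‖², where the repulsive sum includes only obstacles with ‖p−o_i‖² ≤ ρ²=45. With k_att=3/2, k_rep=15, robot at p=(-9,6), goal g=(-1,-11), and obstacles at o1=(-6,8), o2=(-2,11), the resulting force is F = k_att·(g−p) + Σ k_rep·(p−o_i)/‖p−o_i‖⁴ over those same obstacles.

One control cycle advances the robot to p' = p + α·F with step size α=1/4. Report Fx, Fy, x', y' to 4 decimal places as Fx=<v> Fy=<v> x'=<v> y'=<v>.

Fx=11.7337 Fy=-25.6775 x'=-6.0666 y'=-0.4194

F_att = 3/2·(g−p) = 3/2·(8,-17) = (12.0000,-25.5000)
o1: d²=13 ≤ ρ²=45; F_rep = 15·(-3,-2)/13² = (-0.2663,-0.1775)
o2: d²=74 > ρ²=45 → inactive
F = F_att + ΣF_rep = (11.7337,-25.6775)
p' = p + 1/4·F = (-6.0666,-0.4194)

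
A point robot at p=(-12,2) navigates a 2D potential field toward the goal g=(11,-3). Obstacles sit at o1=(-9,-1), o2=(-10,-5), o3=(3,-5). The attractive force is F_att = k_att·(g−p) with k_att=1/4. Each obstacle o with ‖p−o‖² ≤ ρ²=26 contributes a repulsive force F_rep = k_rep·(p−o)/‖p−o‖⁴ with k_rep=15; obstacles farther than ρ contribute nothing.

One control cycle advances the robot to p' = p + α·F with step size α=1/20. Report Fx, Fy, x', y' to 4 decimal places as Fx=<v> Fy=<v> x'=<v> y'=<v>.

Fx=5.6111 Fy=-1.1111 x'=-11.7194 y'=1.9444

F_att = 1/4·(g−p) = 1/4·(23,-5) = (5.7500,-1.2500)
o1: d²=18 ≤ ρ²=26; F_rep = 15·(-3,3)/18² = (-0.1389,0.1389)
o2: d²=53 > ρ²=26 → inactive
o3: d²=274 > ρ²=26 → inactive
F = F_att + ΣF_rep = (5.6111,-1.1111)
p' = p + 1/20·F = (-11.7194,1.9444)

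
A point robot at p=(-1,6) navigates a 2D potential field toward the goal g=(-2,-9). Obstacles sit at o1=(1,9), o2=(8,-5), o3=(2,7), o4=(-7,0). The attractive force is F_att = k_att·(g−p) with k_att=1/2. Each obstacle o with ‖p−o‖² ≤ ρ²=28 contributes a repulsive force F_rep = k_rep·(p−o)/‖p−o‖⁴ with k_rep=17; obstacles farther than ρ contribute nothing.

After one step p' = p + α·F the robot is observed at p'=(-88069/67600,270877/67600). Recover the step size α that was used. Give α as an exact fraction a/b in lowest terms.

α = 1/4

F_att = 1/2·(g−p) = 1/2·(-1,-15) = (-0.5000,-7.5000)
o1: d²=13 ≤ ρ²=28; F_rep = 17·(-2,-3)/13² = (-0.2012,-0.3018)
o2: d²=202 > ρ²=28 → inactive
o3: d²=10 ≤ ρ²=28; F_rep = 17·(-3,-1)/10² = (-0.5100,-0.1700)
o4: d²=72 > ρ²=28 → inactive
F = F_att + ΣF_rep = (-1.2112,-7.9718)
Δp = p'−p = (-0.3028,-1.9929); α = Δx/Fx = (-20469/67600) / (-20469/16900) = 1/4
check: Δy/Fy = (-134723/67600) / (-134723/16900) = 1/4 ✓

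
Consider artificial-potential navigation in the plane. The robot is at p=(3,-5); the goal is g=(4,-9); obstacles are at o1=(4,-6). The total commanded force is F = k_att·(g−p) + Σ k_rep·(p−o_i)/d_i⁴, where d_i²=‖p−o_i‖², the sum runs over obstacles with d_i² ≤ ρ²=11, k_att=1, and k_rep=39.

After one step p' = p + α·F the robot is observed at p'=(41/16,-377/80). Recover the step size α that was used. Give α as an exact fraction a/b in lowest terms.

F_att = 1·(g−p) = 1·(1,-4) = (1.0000,-4.0000)
o1: d²=2 ≤ ρ²=11; F_rep = 39·(-1,1)/2² = (-9.7500,9.7500)
F = F_att + ΣF_rep = (-8.7500,5.7500)
Δp = p'−p = (-0.4375,0.2875); α = Δx/Fx = (-7/16) / (-35/4) = 1/20
check: Δy/Fy = (23/80) / (23/4) = 1/20 ✓

α = 1/20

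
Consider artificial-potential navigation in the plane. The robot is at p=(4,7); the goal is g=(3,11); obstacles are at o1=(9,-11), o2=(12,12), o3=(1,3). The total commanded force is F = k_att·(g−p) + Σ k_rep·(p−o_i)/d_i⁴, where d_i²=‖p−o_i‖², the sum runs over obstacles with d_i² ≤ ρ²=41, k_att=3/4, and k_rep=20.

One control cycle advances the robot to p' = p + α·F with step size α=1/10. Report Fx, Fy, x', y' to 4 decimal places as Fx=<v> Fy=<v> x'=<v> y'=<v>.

Fx=-0.6540 Fy=3.1280 x'=3.9346 y'=7.3128

F_att = 3/4·(g−p) = 3/4·(-1,4) = (-0.7500,3.0000)
o1: d²=349 > ρ²=41 → inactive
o2: d²=89 > ρ²=41 → inactive
o3: d²=25 ≤ ρ²=41; F_rep = 20·(3,4)/25² = (0.0960,0.1280)
F = F_att + ΣF_rep = (-0.6540,3.1280)
p' = p + 1/10·F = (3.9346,7.3128)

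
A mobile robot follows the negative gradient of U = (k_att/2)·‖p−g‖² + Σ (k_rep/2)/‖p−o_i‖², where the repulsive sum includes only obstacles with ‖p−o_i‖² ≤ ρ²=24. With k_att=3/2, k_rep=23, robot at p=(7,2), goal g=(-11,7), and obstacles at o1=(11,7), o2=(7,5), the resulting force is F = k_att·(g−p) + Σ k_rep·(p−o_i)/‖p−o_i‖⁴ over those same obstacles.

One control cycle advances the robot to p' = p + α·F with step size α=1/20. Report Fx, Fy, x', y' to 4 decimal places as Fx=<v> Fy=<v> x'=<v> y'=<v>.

Fx=-27.0000 Fy=6.6481 x'=5.6500 y'=2.3324

F_att = 3/2·(g−p) = 3/2·(-18,5) = (-27.0000,7.5000)
o1: d²=41 > ρ²=24 → inactive
o2: d²=9 ≤ ρ²=24; F_rep = 23·(0,-3)/9² = (0.0000,-0.8519)
F = F_att + ΣF_rep = (-27.0000,6.6481)
p' = p + 1/20·F = (5.6500,2.3324)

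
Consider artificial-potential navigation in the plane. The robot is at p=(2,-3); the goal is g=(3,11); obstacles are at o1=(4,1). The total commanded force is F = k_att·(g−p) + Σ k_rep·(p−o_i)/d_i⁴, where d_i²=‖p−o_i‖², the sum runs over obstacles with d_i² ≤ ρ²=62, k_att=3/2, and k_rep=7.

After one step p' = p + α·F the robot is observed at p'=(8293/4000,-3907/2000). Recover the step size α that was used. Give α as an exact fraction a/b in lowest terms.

α = 1/20

F_att = 3/2·(g−p) = 3/2·(1,14) = (1.5000,21.0000)
o1: d²=20 ≤ ρ²=62; F_rep = 7·(-2,-4)/20² = (-0.0350,-0.0700)
F = F_att + ΣF_rep = (1.4650,20.9300)
Δp = p'−p = (0.0732,1.0465); α = Δx/Fx = (293/4000) / (293/200) = 1/20
check: Δy/Fy = (2093/2000) / (2093/100) = 1/20 ✓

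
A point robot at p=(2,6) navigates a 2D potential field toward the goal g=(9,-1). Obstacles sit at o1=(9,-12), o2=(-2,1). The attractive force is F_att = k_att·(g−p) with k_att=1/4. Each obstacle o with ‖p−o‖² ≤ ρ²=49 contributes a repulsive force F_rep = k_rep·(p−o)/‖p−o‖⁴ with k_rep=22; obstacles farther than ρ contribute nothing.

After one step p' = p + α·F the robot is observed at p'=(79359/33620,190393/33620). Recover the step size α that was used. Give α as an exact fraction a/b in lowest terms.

α = 1/5

F_att = 1/4·(g−p) = 1/4·(7,-7) = (1.7500,-1.7500)
o1: d²=373 > ρ²=49 → inactive
o2: d²=41 ≤ ρ²=49; F_rep = 22·(4,5)/41² = (0.0523,0.0654)
F = F_att + ΣF_rep = (1.8023,-1.6846)
Δp = p'−p = (0.3605,-0.3369); α = Δx/Fx = (12119/33620) / (12119/6724) = 1/5
check: Δy/Fy = (-11327/33620) / (-11327/6724) = 1/5 ✓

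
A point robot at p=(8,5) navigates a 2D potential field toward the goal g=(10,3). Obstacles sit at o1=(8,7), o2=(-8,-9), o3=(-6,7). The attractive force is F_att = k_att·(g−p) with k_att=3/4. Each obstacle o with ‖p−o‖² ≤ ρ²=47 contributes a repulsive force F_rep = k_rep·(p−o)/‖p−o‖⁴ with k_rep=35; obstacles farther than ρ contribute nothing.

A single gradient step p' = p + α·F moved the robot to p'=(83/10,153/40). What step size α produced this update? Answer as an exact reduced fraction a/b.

α = 1/5

F_att = 3/4·(g−p) = 3/4·(2,-2) = (1.5000,-1.5000)
o1: d²=4 ≤ ρ²=47; F_rep = 35·(0,-2)/4² = (0.0000,-4.3750)
o2: d²=452 > ρ²=47 → inactive
o3: d²=200 > ρ²=47 → inactive
F = F_att + ΣF_rep = (1.5000,-5.8750)
Δp = p'−p = (0.3000,-1.1750); α = Δx/Fx = (3/10) / (3/2) = 1/5
check: Δy/Fy = (-47/40) / (-47/8) = 1/5 ✓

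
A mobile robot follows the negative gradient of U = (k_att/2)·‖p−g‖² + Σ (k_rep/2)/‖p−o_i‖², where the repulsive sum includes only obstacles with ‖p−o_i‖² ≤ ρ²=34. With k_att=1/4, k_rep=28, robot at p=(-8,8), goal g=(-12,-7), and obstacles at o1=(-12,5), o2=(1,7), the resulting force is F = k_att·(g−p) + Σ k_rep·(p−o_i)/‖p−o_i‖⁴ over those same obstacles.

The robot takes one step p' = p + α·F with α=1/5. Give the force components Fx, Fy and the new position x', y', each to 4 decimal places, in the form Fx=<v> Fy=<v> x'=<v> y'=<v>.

F_att = 1/4·(g−p) = 1/4·(-4,-15) = (-1.0000,-3.7500)
o1: d²=25 ≤ ρ²=34; F_rep = 28·(4,3)/25² = (0.1792,0.1344)
o2: d²=82 > ρ²=34 → inactive
F = F_att + ΣF_rep = (-0.8208,-3.6156)
p' = p + 1/5·F = (-8.1642,7.2769)

Fx=-0.8208 Fy=-3.6156 x'=-8.1642 y'=7.2769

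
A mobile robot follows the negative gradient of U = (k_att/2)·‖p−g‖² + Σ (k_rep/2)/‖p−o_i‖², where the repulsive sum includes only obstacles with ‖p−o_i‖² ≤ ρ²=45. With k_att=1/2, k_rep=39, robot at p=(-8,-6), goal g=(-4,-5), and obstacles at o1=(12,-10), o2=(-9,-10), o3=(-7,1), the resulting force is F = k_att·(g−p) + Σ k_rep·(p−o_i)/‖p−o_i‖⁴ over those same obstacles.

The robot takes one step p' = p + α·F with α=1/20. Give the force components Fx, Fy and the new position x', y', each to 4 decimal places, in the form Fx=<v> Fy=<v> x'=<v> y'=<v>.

Fx=2.1349 Fy=1.0398 x'=-7.8933 y'=-5.9480

F_att = 1/2·(g−p) = 1/2·(4,1) = (2.0000,0.5000)
o1: d²=416 > ρ²=45 → inactive
o2: d²=17 ≤ ρ²=45; F_rep = 39·(1,4)/17² = (0.1349,0.5398)
o3: d²=50 > ρ²=45 → inactive
F = F_att + ΣF_rep = (2.1349,1.0398)
p' = p + 1/20·F = (-7.8933,-5.9480)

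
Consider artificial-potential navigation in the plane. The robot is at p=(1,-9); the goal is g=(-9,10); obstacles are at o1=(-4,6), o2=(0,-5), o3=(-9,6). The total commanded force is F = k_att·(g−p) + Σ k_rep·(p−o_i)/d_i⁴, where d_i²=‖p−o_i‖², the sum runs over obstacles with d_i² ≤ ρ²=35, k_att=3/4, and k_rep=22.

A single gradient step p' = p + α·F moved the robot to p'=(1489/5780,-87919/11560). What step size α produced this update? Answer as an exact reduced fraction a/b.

F_att = 3/4·(g−p) = 3/4·(-10,19) = (-7.5000,14.2500)
o1: d²=250 > ρ²=35 → inactive
o2: d²=17 ≤ ρ²=35; F_rep = 22·(1,-4)/17² = (0.0761,-0.3045)
o3: d²=325 > ρ²=35 → inactive
F = F_att + ΣF_rep = (-7.4239,13.9455)
Δp = p'−p = (-0.7424,1.3946); α = Δx/Fx = (-4291/5780) / (-4291/578) = 1/10
check: Δy/Fy = (16121/11560) / (16121/1156) = 1/10 ✓

α = 1/10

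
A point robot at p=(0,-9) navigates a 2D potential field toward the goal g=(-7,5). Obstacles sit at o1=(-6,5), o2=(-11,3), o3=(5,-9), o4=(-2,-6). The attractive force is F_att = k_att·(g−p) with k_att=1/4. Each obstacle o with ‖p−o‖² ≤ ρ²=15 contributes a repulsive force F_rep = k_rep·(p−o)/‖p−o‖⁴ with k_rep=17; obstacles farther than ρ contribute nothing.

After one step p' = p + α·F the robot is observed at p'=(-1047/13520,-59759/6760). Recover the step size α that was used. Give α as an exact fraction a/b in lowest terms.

α = 1/20

F_att = 1/4·(g−p) = 1/4·(-7,14) = (-1.7500,3.5000)
o1: d²=232 > ρ²=15 → inactive
o2: d²=265 > ρ²=15 → inactive
o3: d²=25 > ρ²=15 → inactive
o4: d²=13 ≤ ρ²=15; F_rep = 17·(2,-3)/13² = (0.2012,-0.3018)
F = F_att + ΣF_rep = (-1.5488,3.1982)
Δp = p'−p = (-0.0774,0.1599); α = Δx/Fx = (-1047/13520) / (-1047/676) = 1/20
check: Δy/Fy = (1081/6760) / (1081/338) = 1/20 ✓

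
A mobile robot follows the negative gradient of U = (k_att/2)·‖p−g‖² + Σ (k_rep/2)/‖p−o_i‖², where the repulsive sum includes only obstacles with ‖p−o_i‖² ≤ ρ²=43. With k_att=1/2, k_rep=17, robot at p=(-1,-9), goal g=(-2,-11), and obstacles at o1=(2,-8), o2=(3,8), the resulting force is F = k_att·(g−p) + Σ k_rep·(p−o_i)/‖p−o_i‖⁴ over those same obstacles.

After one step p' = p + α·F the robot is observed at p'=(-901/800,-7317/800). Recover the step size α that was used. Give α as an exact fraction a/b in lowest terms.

α = 1/8

F_att = 1/2·(g−p) = 1/2·(-1,-2) = (-0.5000,-1.0000)
o1: d²=10 ≤ ρ²=43; F_rep = 17·(-3,-1)/10² = (-0.5100,-0.1700)
o2: d²=305 > ρ²=43 → inactive
F = F_att + ΣF_rep = (-1.0100,-1.1700)
Δp = p'−p = (-0.1263,-0.1462); α = Δx/Fx = (-101/800) / (-101/100) = 1/8
check: Δy/Fy = (-117/800) / (-117/100) = 1/8 ✓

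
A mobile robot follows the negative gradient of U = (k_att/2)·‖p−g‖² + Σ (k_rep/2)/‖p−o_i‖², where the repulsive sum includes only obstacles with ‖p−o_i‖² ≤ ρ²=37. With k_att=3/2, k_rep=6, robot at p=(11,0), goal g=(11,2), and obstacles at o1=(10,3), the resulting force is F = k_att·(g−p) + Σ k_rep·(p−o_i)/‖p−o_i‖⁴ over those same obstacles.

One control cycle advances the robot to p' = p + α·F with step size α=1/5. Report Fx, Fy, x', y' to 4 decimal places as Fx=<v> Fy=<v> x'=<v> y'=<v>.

F_att = 3/2·(g−p) = 3/2·(0,2) = (0.0000,3.0000)
o1: d²=10 ≤ ρ²=37; F_rep = 6·(1,-3)/10² = (0.0600,-0.1800)
F = F_att + ΣF_rep = (0.0600,2.8200)
p' = p + 1/5·F = (11.0120,0.5640)

Fx=0.0600 Fy=2.8200 x'=11.0120 y'=0.5640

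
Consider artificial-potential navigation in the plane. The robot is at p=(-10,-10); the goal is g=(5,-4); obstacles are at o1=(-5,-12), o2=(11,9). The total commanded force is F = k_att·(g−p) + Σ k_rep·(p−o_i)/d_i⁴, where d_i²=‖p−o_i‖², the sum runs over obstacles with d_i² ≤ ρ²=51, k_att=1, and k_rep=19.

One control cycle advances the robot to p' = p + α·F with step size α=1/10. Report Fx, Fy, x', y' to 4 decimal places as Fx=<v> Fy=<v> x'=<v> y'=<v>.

Fx=14.8870 Fy=6.0452 x'=-8.5113 y'=-9.3955

F_att = 1·(g−p) = 1·(15,6) = (15.0000,6.0000)
o1: d²=29 ≤ ρ²=51; F_rep = 19·(-5,2)/29² = (-0.1130,0.0452)
o2: d²=802 > ρ²=51 → inactive
F = F_att + ΣF_rep = (14.8870,6.0452)
p' = p + 1/10·F = (-8.5113,-9.3955)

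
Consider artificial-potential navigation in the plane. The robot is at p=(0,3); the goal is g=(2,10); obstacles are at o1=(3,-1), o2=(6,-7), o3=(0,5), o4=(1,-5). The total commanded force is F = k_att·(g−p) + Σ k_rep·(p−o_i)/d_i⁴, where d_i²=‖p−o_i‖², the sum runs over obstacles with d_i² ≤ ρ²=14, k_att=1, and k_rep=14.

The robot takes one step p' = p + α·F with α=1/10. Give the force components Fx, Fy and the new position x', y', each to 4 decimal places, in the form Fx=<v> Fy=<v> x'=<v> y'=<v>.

F_att = 1·(g−p) = 1·(2,7) = (2.0000,7.0000)
o1: d²=25 > ρ²=14 → inactive
o2: d²=136 > ρ²=14 → inactive
o3: d²=4 ≤ ρ²=14; F_rep = 14·(0,-2)/4² = (0.0000,-1.7500)
o4: d²=65 > ρ²=14 → inactive
F = F_att + ΣF_rep = (2.0000,5.2500)
p' = p + 1/10·F = (0.2000,3.5250)

Fx=2.0000 Fy=5.2500 x'=0.2000 y'=3.5250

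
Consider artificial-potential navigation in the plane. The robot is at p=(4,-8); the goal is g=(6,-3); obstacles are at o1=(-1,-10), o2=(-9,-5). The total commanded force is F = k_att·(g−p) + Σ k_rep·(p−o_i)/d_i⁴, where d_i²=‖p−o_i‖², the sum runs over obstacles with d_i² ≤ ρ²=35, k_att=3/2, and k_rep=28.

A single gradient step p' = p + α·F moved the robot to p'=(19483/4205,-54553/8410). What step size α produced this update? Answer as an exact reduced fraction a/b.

F_att = 3/2·(g−p) = 3/2·(2,5) = (3.0000,7.5000)
o1: d²=29 ≤ ρ²=35; F_rep = 28·(5,2)/29² = (0.1665,0.0666)
o2: d²=178 > ρ²=35 → inactive
F = F_att + ΣF_rep = (3.1665,7.5666)
Δp = p'−p = (0.6333,1.5133); α = Δx/Fx = (2663/4205) / (2663/841) = 1/5
check: Δy/Fy = (12727/8410) / (12727/1682) = 1/5 ✓

α = 1/5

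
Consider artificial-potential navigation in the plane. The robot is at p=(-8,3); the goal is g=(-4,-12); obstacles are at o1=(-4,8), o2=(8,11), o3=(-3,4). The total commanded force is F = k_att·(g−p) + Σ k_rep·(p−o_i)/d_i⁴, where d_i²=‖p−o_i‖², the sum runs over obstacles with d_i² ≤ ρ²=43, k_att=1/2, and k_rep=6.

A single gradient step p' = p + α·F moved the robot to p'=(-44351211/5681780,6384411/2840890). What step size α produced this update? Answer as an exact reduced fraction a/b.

F_att = 1/2·(g−p) = 1/2·(4,-15) = (2.0000,-7.5000)
o1: d²=41 ≤ ρ²=43; F_rep = 6·(-4,-5)/41² = (-0.0143,-0.0178)
o2: d²=320 > ρ²=43 → inactive
o3: d²=26 ≤ ρ²=43; F_rep = 6·(-5,-1)/26² = (-0.0444,-0.0089)
F = F_att + ΣF_rep = (1.9413,-7.5267)
Δp = p'−p = (0.1941,-0.7527); α = Δx/Fx = (1103029/5681780) / (1103029/568178) = 1/10
check: Δy/Fy = (-2138259/2840890) / (-2138259/284089) = 1/10 ✓

α = 1/10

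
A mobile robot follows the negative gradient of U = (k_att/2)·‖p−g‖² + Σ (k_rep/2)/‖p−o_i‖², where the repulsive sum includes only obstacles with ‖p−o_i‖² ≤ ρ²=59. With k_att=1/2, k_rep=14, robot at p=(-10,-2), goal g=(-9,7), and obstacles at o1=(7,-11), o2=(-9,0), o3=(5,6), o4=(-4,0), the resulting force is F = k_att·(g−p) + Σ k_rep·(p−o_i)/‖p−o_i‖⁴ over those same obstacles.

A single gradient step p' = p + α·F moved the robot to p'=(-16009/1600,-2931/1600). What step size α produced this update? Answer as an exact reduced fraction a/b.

α = 1/20

F_att = 1/2·(g−p) = 1/2·(1,9) = (0.5000,4.5000)
o1: d²=370 > ρ²=59 → inactive
o2: d²=5 ≤ ρ²=59; F_rep = 14·(-1,-2)/5² = (-0.5600,-1.1200)
o3: d²=289 > ρ²=59 → inactive
o4: d²=40 ≤ ρ²=59; F_rep = 14·(-6,-2)/40² = (-0.0525,-0.0175)
F = F_att + ΣF_rep = (-0.1125,3.3625)
Δp = p'−p = (-0.0056,0.1681); α = Δx/Fx = (-9/1600) / (-9/80) = 1/20
check: Δy/Fy = (269/1600) / (269/80) = 1/20 ✓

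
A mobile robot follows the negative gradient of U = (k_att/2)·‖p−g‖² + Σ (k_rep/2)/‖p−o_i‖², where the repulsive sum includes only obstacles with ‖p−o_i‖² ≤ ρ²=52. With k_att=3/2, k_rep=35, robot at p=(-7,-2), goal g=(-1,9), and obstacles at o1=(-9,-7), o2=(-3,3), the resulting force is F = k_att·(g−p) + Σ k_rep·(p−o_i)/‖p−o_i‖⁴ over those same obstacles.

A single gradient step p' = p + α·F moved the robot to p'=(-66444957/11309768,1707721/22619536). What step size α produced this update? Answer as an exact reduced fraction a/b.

F_att = 3/2·(g−p) = 3/2·(6,11) = (9.0000,16.5000)
o1: d²=29 ≤ ρ²=52; F_rep = 35·(2,5)/29² = (0.0832,0.2081)
o2: d²=41 ≤ ρ²=52; F_rep = 35·(-4,-5)/41² = (-0.0833,-0.1041)
F = F_att + ΣF_rep = (9.0000,16.6040)
Δp = p'−p = (1.1250,2.0755); α = Δx/Fx = (12723419/11309768) / (12723419/1413721) = 1/8
check: Δy/Fy = (46946793/22619536) / (46946793/2827442) = 1/8 ✓

α = 1/8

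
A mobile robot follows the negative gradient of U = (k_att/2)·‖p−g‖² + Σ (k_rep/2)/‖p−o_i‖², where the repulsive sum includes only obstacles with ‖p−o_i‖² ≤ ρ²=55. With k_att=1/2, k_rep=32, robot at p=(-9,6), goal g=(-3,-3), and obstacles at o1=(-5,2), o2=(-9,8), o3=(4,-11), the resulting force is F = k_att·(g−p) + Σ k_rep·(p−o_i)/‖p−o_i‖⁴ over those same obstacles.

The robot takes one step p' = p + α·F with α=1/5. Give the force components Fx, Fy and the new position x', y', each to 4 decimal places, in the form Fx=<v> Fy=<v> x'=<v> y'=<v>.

F_att = 1/2·(g−p) = 1/2·(6,-9) = (3.0000,-4.5000)
o1: d²=32 ≤ ρ²=55; F_rep = 32·(-4,4)/32² = (-0.1250,0.1250)
o2: d²=4 ≤ ρ²=55; F_rep = 32·(0,-2)/4² = (0.0000,-4.0000)
o3: d²=458 > ρ²=55 → inactive
F = F_att + ΣF_rep = (2.8750,-8.3750)
p' = p + 1/5·F = (-8.4250,4.3250)

Fx=2.8750 Fy=-8.3750 x'=-8.4250 y'=4.3250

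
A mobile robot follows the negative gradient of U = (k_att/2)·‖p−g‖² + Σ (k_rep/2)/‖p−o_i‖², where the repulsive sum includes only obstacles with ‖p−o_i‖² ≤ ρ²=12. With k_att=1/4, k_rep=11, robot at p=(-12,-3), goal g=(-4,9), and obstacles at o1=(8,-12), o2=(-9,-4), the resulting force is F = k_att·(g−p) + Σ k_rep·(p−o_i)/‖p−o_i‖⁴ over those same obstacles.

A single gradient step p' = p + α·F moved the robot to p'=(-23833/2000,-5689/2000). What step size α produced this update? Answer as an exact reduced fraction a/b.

F_att = 1/4·(g−p) = 1/4·(8,12) = (2.0000,3.0000)
o1: d²=481 > ρ²=12 → inactive
o2: d²=10 ≤ ρ²=12; F_rep = 11·(-3,1)/10² = (-0.3300,0.1100)
F = F_att + ΣF_rep = (1.6700,3.1100)
Δp = p'−p = (0.0835,0.1555); α = Δx/Fx = (167/2000) / (167/100) = 1/20
check: Δy/Fy = (311/2000) / (311/100) = 1/20 ✓

α = 1/20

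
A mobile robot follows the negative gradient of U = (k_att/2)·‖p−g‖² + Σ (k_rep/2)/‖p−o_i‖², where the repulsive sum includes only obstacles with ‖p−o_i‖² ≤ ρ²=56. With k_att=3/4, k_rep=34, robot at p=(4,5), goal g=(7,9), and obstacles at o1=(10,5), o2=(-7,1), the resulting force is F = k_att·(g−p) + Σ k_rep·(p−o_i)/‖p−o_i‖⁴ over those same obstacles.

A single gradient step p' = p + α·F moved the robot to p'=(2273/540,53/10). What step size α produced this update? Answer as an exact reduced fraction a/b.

F_att = 3/4·(g−p) = 3/4·(3,4) = (2.2500,3.0000)
o1: d²=36 ≤ ρ²=56; F_rep = 34·(-6,0)/36² = (-0.1574,0.0000)
o2: d²=137 > ρ²=56 → inactive
F = F_att + ΣF_rep = (2.0926,3.0000)
Δp = p'−p = (0.2093,0.3000); α = Δx/Fx = (113/540) / (113/54) = 1/10
check: Δy/Fy = (3/10) / (3) = 1/10 ✓

α = 1/10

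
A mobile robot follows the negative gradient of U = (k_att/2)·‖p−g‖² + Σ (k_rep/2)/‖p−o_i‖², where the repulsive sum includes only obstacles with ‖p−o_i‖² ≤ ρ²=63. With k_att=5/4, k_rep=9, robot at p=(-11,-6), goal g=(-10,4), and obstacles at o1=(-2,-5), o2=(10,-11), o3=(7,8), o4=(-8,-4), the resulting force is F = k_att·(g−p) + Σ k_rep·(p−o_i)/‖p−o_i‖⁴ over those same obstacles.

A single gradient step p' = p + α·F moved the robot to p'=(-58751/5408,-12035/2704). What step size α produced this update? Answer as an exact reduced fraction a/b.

α = 1/8

F_att = 5/4·(g−p) = 5/4·(1,10) = (1.2500,12.5000)
o1: d²=82 > ρ²=63 → inactive
o2: d²=466 > ρ²=63 → inactive
o3: d²=520 > ρ²=63 → inactive
o4: d²=13 ≤ ρ²=63; F_rep = 9·(-3,-2)/13² = (-0.1598,-0.1065)
F = F_att + ΣF_rep = (1.0902,12.3935)
Δp = p'−p = (0.1363,1.5492); α = Δx/Fx = (737/5408) / (737/676) = 1/8
check: Δy/Fy = (4189/2704) / (4189/338) = 1/8 ✓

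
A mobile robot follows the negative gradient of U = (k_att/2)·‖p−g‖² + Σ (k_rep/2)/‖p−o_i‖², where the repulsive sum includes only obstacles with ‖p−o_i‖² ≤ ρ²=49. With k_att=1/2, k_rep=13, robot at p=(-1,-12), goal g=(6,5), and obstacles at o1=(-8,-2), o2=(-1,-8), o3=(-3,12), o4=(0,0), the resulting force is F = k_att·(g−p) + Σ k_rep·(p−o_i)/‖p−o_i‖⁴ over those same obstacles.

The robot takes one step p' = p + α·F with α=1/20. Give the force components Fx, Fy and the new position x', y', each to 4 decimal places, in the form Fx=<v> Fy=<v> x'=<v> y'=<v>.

Fx=3.5000 Fy=8.2969 x'=-0.8250 y'=-11.5852

F_att = 1/2·(g−p) = 1/2·(7,17) = (3.5000,8.5000)
o1: d²=149 > ρ²=49 → inactive
o2: d²=16 ≤ ρ²=49; F_rep = 13·(0,-4)/16² = (0.0000,-0.2031)
o3: d²=580 > ρ²=49 → inactive
o4: d²=145 > ρ²=49 → inactive
F = F_att + ΣF_rep = (3.5000,8.2969)
p' = p + 1/20·F = (-0.8250,-11.5852)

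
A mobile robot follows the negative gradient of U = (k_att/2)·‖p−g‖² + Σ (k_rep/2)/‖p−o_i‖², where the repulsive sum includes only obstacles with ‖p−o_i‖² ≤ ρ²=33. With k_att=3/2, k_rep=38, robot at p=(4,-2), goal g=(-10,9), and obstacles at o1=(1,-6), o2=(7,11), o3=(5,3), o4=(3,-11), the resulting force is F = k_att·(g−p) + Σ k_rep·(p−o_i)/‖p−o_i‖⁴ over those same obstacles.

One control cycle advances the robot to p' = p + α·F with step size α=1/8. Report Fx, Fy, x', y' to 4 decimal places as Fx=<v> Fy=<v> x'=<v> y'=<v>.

F_att = 3/2·(g−p) = 3/2·(-14,11) = (-21.0000,16.5000)
o1: d²=25 ≤ ρ²=33; F_rep = 38·(3,4)/25² = (0.1824,0.2432)
o2: d²=178 > ρ²=33 → inactive
o3: d²=26 ≤ ρ²=33; F_rep = 38·(-1,-5)/26² = (-0.0562,-0.2811)
o4: d²=82 > ρ²=33 → inactive
F = F_att + ΣF_rep = (-20.8738,16.4621)
p' = p + 1/8·F = (1.3908,0.0578)

Fx=-20.8738 Fy=16.4621 x'=1.3908 y'=0.0578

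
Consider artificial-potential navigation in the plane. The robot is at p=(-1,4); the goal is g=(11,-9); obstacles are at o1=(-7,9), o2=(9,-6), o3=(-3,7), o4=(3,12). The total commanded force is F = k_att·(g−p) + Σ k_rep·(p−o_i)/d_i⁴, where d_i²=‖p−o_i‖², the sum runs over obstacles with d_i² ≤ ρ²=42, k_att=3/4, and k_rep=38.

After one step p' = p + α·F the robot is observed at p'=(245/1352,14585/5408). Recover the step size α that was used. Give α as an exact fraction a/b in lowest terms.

α = 1/8

F_att = 3/4·(g−p) = 3/4·(12,-13) = (9.0000,-9.7500)
o1: d²=61 > ρ²=42 → inactive
o2: d²=200 > ρ²=42 → inactive
o3: d²=13 ≤ ρ²=42; F_rep = 38·(2,-3)/13² = (0.4497,-0.6746)
o4: d²=80 > ρ²=42 → inactive
F = F_att + ΣF_rep = (9.4497,-10.4246)
Δp = p'−p = (1.1812,-1.3031); α = Δx/Fx = (1597/1352) / (1597/169) = 1/8
check: Δy/Fy = (-7047/5408) / (-7047/676) = 1/8 ✓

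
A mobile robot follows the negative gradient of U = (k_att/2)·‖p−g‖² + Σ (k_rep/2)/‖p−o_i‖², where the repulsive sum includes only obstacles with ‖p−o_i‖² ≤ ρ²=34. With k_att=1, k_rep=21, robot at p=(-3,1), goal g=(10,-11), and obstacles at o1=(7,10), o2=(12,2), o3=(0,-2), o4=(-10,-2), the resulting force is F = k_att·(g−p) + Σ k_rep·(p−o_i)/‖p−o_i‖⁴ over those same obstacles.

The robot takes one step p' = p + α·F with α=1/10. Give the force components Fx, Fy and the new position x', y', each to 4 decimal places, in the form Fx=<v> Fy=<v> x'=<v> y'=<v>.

F_att = 1·(g−p) = 1·(13,-12) = (13.0000,-12.0000)
o1: d²=181 > ρ²=34 → inactive
o2: d²=226 > ρ²=34 → inactive
o3: d²=18 ≤ ρ²=34; F_rep = 21·(-3,3)/18² = (-0.1944,0.1944)
o4: d²=58 > ρ²=34 → inactive
F = F_att + ΣF_rep = (12.8056,-11.8056)
p' = p + 1/10·F = (-1.7194,-0.1806)

Fx=12.8056 Fy=-11.8056 x'=-1.7194 y'=-0.1806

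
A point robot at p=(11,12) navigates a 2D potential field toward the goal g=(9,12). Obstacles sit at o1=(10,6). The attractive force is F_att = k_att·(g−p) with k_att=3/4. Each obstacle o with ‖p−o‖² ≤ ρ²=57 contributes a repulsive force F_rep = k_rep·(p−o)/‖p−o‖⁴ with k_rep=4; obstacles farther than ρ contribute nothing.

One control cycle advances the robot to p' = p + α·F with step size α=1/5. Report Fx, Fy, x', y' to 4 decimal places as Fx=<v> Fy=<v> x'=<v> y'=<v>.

Fx=-1.4971 Fy=0.0175 x'=10.7006 y'=12.0035

F_att = 3/4·(g−p) = 3/4·(-2,0) = (-1.5000,0.0000)
o1: d²=37 ≤ ρ²=57; F_rep = 4·(1,6)/37² = (0.0029,0.0175)
F = F_att + ΣF_rep = (-1.4971,0.0175)
p' = p + 1/5·F = (10.7006,12.0035)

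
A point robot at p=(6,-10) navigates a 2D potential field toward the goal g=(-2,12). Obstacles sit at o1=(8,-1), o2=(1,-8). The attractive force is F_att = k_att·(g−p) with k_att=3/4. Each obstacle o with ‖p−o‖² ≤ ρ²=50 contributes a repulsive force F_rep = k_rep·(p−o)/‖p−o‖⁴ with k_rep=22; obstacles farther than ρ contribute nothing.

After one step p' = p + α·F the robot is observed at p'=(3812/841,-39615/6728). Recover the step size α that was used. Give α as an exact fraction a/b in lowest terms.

F_att = 3/4·(g−p) = 3/4·(-8,22) = (-6.0000,16.5000)
o1: d²=85 > ρ²=50 → inactive
o2: d²=29 ≤ ρ²=50; F_rep = 22·(5,-2)/29² = (0.1308,-0.0523)
F = F_att + ΣF_rep = (-5.8692,16.4477)
Δp = p'−p = (-1.4673,4.1119); α = Δx/Fx = (-1234/841) / (-4936/841) = 1/4
check: Δy/Fy = (27665/6728) / (27665/1682) = 1/4 ✓

α = 1/4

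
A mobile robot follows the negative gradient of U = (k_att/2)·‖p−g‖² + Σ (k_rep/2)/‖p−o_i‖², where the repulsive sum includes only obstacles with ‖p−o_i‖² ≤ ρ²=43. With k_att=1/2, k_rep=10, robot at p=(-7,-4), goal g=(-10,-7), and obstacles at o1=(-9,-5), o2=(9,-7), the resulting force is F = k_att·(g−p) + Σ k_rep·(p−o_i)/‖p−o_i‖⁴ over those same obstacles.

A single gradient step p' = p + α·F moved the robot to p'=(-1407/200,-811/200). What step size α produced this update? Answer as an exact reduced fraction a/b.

F_att = 1/2·(g−p) = 1/2·(-3,-3) = (-1.5000,-1.5000)
o1: d²=5 ≤ ρ²=43; F_rep = 10·(2,1)/5² = (0.8000,0.4000)
o2: d²=265 > ρ²=43 → inactive
F = F_att + ΣF_rep = (-0.7000,-1.1000)
Δp = p'−p = (-0.0350,-0.0550); α = Δx/Fx = (-7/200) / (-7/10) = 1/20
check: Δy/Fy = (-11/200) / (-11/10) = 1/20 ✓

α = 1/20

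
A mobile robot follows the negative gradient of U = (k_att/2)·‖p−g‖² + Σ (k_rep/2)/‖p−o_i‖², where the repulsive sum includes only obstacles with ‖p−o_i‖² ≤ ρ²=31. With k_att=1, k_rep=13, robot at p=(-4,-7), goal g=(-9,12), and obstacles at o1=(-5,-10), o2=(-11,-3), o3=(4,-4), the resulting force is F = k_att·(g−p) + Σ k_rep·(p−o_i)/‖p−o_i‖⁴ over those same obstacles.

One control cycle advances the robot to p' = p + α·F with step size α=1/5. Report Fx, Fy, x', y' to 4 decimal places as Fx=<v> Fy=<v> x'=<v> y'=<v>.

F_att = 1·(g−p) = 1·(-5,19) = (-5.0000,19.0000)
o1: d²=10 ≤ ρ²=31; F_rep = 13·(1,3)/10² = (0.1300,0.3900)
o2: d²=65 > ρ²=31 → inactive
o3: d²=73 > ρ²=31 → inactive
F = F_att + ΣF_rep = (-4.8700,19.3900)
p' = p + 1/5·F = (-4.9740,-3.1220)

Fx=-4.8700 Fy=19.3900 x'=-4.9740 y'=-3.1220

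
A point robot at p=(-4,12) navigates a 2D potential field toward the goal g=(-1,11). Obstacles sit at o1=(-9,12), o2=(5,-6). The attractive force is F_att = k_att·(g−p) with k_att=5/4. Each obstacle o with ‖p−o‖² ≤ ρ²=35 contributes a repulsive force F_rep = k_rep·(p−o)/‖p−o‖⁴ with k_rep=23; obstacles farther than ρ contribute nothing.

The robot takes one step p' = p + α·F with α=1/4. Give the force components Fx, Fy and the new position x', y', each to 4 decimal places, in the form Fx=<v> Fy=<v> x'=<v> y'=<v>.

F_att = 5/4·(g−p) = 5/4·(3,-1) = (3.7500,-1.2500)
o1: d²=25 ≤ ρ²=35; F_rep = 23·(5,0)/25² = (0.1840,0.0000)
o2: d²=405 > ρ²=35 → inactive
F = F_att + ΣF_rep = (3.9340,-1.2500)
p' = p + 1/4·F = (-3.0165,11.6875)

Fx=3.9340 Fy=-1.2500 x'=-3.0165 y'=11.6875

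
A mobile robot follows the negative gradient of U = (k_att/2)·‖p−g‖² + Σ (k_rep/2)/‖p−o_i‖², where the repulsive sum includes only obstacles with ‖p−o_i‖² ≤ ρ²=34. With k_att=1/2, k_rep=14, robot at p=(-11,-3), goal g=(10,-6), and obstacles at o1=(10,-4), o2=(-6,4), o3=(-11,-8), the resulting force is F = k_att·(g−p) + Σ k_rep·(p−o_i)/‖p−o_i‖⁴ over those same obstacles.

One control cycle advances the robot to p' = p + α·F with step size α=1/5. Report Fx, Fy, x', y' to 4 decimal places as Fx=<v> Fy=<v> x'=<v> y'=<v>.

Fx=10.5000 Fy=-1.3880 x'=-8.9000 y'=-3.2776

F_att = 1/2·(g−p) = 1/2·(21,-3) = (10.5000,-1.5000)
o1: d²=442 > ρ²=34 → inactive
o2: d²=74 > ρ²=34 → inactive
o3: d²=25 ≤ ρ²=34; F_rep = 14·(0,5)/25² = (0.0000,0.1120)
F = F_att + ΣF_rep = (10.5000,-1.3880)
p' = p + 1/5·F = (-8.9000,-3.2776)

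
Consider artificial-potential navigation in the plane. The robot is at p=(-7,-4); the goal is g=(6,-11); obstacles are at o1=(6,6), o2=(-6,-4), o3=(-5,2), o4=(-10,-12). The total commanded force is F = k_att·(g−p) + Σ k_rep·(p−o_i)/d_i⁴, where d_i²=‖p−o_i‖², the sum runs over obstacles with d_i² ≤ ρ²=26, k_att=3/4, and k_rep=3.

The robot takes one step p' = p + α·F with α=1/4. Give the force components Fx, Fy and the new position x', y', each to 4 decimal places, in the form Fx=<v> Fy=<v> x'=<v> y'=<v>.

F_att = 3/4·(g−p) = 3/4·(13,-7) = (9.7500,-5.2500)
o1: d²=269 > ρ²=26 → inactive
o2: d²=1 ≤ ρ²=26; F_rep = 3·(-1,0)/1² = (-3.0000,0.0000)
o3: d²=40 > ρ²=26 → inactive
o4: d²=73 > ρ²=26 → inactive
F = F_att + ΣF_rep = (6.7500,-5.2500)
p' = p + 1/4·F = (-5.3125,-5.3125)

Fx=6.7500 Fy=-5.2500 x'=-5.3125 y'=-5.3125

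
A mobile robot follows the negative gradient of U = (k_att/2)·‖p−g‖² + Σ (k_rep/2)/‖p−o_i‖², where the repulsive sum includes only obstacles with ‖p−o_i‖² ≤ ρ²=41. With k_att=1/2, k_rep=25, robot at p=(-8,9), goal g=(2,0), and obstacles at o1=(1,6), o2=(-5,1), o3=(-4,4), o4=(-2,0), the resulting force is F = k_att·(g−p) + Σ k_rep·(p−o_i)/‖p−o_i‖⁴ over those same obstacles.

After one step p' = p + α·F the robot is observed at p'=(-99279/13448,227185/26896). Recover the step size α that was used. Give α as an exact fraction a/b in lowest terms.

F_att = 1/2·(g−p) = 1/2·(10,-9) = (5.0000,-4.5000)
o1: d²=90 > ρ²=41 → inactive
o2: d²=73 > ρ²=41 → inactive
o3: d²=41 ≤ ρ²=41; F_rep = 25·(-4,5)/41² = (-0.0595,0.0744)
o4: d²=117 > ρ²=41 → inactive
F = F_att + ΣF_rep = (4.9405,-4.4256)
Δp = p'−p = (0.6176,-0.5532); α = Δx/Fx = (8305/13448) / (8305/1681) = 1/8
check: Δy/Fy = (-14879/26896) / (-14879/3362) = 1/8 ✓

α = 1/8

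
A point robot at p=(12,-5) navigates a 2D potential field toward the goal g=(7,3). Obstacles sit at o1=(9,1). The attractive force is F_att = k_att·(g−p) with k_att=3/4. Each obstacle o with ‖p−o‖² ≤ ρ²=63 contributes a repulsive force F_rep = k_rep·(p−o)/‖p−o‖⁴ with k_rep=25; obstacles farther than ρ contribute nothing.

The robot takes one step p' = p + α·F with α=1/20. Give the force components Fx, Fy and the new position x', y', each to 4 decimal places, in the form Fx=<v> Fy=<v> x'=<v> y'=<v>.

Fx=-3.7130 Fy=5.9259 x'=11.8144 y'=-4.7037

F_att = 3/4·(g−p) = 3/4·(-5,8) = (-3.7500,6.0000)
o1: d²=45 ≤ ρ²=63; F_rep = 25·(3,-6)/45² = (0.0370,-0.0741)
F = F_att + ΣF_rep = (-3.7130,5.9259)
p' = p + 1/20·F = (11.8144,-4.7037)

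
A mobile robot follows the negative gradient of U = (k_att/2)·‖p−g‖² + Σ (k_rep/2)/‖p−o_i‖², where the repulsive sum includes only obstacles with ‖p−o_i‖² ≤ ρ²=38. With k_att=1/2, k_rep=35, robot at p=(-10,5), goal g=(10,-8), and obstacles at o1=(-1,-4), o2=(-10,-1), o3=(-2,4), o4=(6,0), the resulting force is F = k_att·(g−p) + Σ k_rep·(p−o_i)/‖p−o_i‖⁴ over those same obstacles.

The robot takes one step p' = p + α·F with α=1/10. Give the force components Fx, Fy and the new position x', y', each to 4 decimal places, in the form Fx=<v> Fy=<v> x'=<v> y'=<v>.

F_att = 1/2·(g−p) = 1/2·(20,-13) = (10.0000,-6.5000)
o1: d²=162 > ρ²=38 → inactive
o2: d²=36 ≤ ρ²=38; F_rep = 35·(0,6)/36² = (0.0000,0.1620)
o3: d²=65 > ρ²=38 → inactive
o4: d²=281 > ρ²=38 → inactive
F = F_att + ΣF_rep = (10.0000,-6.3380)
p' = p + 1/10·F = (-9.0000,4.3662)

Fx=10.0000 Fy=-6.3380 x'=-9.0000 y'=4.3662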